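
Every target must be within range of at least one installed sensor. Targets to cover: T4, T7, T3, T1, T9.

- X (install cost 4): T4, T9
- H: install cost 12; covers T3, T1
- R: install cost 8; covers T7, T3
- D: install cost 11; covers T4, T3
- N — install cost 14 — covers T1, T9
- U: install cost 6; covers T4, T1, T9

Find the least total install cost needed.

Choose R and U: together they cover T4, T7, T3, T1, T9 — every target.
Total install cost: 8 + 6 = 14.

14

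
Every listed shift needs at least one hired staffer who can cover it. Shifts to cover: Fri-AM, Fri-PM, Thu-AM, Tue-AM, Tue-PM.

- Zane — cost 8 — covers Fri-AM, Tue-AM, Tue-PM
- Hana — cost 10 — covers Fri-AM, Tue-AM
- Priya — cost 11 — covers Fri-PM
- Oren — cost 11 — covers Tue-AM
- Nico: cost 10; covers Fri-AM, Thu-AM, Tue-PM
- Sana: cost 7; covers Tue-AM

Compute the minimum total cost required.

28

Choose Priya, Nico, and Sana: together they cover Fri-AM, Fri-PM, Thu-AM, Tue-AM, Tue-PM — every shift.
Total cost: 11 + 10 + 7 = 28.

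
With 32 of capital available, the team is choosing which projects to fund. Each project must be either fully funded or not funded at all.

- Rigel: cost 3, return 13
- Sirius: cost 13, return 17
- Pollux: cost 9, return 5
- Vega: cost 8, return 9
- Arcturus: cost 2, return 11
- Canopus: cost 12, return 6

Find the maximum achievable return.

50

Allowing fractional choices, the relaxed optimum would be about 53.3, but projects are indivisible.
Rigel + Sirius + Arcturus + Canopus: cost 3 + 13 + 2 + 12 = 30 ≤ 32, return 13 + 17 + 11 + 6 = 47.
Rigel + Sirius + Vega + Arcturus: cost 3 + 13 + 8 + 2 = 26 ≤ 32, return 13 + 17 + 9 + 11 = 50.
Best is Rigel, Sirius, Vega, and Arcturus with total return 50.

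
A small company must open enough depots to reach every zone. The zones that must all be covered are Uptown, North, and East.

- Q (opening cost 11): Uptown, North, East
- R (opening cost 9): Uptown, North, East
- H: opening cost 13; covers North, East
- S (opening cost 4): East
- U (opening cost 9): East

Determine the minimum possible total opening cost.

R alone covers Uptown, North, East — every zone.
Total opening cost: 9.
No cover costs less than 9.

9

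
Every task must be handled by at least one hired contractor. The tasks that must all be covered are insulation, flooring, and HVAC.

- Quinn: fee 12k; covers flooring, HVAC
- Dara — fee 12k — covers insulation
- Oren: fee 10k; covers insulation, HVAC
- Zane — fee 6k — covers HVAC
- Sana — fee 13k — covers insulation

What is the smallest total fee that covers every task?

22

Choose Quinn and Oren: together they cover insulation, flooring, HVAC — every task.
Total fee: 12 + 10 = 22.
No cover costs less than 22.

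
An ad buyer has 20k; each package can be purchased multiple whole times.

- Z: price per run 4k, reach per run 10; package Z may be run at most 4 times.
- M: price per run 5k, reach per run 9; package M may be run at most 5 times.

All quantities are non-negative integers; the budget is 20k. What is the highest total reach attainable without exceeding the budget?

3×Z and 1×M: price 17 ≤ 20, reach 3·10 + 1·9 = 39.
4×Z: price 16 ≤ 20, reach 4·10 = 40.
Best is 40.

40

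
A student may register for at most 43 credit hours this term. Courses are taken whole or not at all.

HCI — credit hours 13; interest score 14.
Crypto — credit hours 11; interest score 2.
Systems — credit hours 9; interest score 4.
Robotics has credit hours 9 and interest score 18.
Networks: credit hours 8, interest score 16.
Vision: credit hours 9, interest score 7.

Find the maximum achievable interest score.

55

HCI + Systems + Robotics + Networks: credit hours 13 + 9 + 9 + 8 = 39 ≤ 43, interest score 14 + 4 + 18 + 16 = 52.
HCI + Robotics + Networks + Vision: credit hours 13 + 9 + 8 + 9 = 39 ≤ 43, interest score 14 + 18 + 16 + 7 = 55.
HCI + Crypto + Robotics + Networks: credit hours 13 + 11 + 9 + 8 = 41 ≤ 43, interest score 14 + 2 + 18 + 16 = 50.
Best is HCI, Robotics, Networks, and Vision with total interest score 55.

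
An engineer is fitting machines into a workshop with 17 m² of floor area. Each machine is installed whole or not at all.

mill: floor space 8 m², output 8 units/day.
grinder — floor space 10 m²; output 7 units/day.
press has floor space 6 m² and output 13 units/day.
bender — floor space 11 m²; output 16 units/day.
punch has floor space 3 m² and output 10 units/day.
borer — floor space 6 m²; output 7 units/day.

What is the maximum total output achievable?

31

This is a 0-1 knapsack instance.
mill + press + punch: floor space 8 + 6 + 3 = 17 ≤ 17, output 8 + 13 + 10 = 31.
press + punch + borer: floor space 6 + 3 + 6 = 15 ≤ 17, output 13 + 10 + 7 = 30.
press + bender: floor space 6 + 11 = 17 ≤ 17, output 13 + 16 = 29.
Best is mill, press, and punch with total output 31.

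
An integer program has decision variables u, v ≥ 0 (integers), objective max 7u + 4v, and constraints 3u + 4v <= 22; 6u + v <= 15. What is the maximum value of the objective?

26

(u,v)=(2,3) is feasible, giving 26.
(u,v)=(1,4) is feasible, giving 23.
The best lattice point is (2,3), giving 26.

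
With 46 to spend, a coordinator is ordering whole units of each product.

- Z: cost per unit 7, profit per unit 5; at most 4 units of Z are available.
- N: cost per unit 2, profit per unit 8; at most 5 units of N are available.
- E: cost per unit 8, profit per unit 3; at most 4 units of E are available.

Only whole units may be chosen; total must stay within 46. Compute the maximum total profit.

This is a bounded integer knapsack.
4×Z and 5×N: cost 38 ≤ 46, profit 4·5 + 5·8 = 60.
4×Z, 5×N, and 1×E: cost 46 ≤ 46, profit 4·5 + 5·8 + 1·3 = 63.
Best is 63.

63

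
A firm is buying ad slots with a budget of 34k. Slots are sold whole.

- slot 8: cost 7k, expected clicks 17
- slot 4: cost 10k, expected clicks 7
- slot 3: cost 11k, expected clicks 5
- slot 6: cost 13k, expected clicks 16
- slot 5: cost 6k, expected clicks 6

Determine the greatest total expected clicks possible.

40

This is a 0-1 knapsack instance.
Allowing fractional choices, the relaxed optimum would be about 44.6, but ad slots are indivisible.
slot 8 + slot 6 + slot 5: cost 7 + 13 + 6 = 26 ≤ 34, expected clicks 17 + 16 + 6 = 39.
slot 8 + slot 3 + slot 6: cost 7 + 11 + 13 = 31 ≤ 34, expected clicks 17 + 5 + 16 = 38.
slot 8 + slot 4 + slot 6: cost 7 + 10 + 13 = 30 ≤ 34, expected clicks 17 + 7 + 16 = 40.
Best is slot 8, slot 4, and slot 6 with total expected clicks 40.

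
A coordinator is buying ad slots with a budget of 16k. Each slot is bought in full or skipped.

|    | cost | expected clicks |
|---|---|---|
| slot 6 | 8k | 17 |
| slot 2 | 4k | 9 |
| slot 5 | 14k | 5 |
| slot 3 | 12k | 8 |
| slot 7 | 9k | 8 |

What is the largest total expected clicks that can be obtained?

26

slot 6 + slot 2: cost 8 + 4 = 12 ≤ 16, expected clicks 17 + 9 = 26.
slot 6: cost 8 ≤ 16, expected clicks 17.
slot 2 + slot 7: cost 4 + 9 = 13 ≤ 16, expected clicks 9 + 8 = 17.
Best is slot 6 and slot 2 with total expected clicks 26.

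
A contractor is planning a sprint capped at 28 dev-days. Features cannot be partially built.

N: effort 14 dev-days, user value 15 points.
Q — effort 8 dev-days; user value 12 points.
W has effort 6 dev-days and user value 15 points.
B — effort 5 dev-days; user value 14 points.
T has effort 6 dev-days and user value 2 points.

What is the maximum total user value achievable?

44

Allowing fractional choices, the relaxed optimum would be about 50.6, but features are indivisible.
Q + W + B + T: effort 8 + 6 + 5 + 6 = 25 ≤ 28, user value 12 + 15 + 14 + 2 = 43.
N + W + B: effort 14 + 6 + 5 = 25 ≤ 28, user value 15 + 15 + 14 = 44.
Best is N, W, and B with total user value 44.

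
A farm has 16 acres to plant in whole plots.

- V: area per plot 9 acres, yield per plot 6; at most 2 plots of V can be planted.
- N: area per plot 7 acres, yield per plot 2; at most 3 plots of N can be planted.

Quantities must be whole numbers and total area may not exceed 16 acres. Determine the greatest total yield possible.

8

1×V and 1×N: area 16 ≤ 16, yield 1·6 + 1·2 = 8.
1×V: area 9 ≤ 16, yield 1·6 = 6.
Best is 8.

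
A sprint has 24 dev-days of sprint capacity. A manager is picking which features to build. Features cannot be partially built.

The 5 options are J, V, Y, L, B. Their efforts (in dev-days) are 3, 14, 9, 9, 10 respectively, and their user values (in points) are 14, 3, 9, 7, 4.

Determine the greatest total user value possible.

Allowing fractional choices, the relaxed optimum would be about 31.2, but features are indivisible.
J + Y + L: effort 3 + 9 + 9 = 21 ≤ 24, user value 14 + 9 + 7 = 30.
J + Y + B: effort 3 + 9 + 10 = 22 ≤ 24, user value 14 + 9 + 4 = 27.
J + L + B: effort 3 + 9 + 10 = 22 ≤ 24, user value 14 + 7 + 4 = 25.
Best is J, Y, and L with total user value 30.

30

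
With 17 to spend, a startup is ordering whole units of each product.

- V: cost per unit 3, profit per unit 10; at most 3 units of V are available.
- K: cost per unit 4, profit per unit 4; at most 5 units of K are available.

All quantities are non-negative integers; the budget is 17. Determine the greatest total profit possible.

38

V has the best ratio (10/3); taking only V gives at most 3×10 = 30 (stopped by the supply cap of 3).
Mixing does better — 3×V and 2×K: cost 17 ≤ 17, profit 3·10 + 2·4 = 38.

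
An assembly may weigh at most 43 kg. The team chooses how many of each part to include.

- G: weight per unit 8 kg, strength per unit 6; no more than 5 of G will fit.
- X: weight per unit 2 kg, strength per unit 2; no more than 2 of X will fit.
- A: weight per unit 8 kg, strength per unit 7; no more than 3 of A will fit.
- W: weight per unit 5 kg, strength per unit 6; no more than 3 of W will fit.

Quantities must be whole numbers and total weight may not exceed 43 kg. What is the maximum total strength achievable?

43

2×X, 3×A, and 3×W: weight 43 ≤ 43, strength 2·2 + 3·7 + 3·6 = 43.
1×G, 2×X, 2×A, and 3×W: weight 43 ≤ 43, strength 1·6 + 2·2 + 2·7 + 3·6 = 42.
Best is 43.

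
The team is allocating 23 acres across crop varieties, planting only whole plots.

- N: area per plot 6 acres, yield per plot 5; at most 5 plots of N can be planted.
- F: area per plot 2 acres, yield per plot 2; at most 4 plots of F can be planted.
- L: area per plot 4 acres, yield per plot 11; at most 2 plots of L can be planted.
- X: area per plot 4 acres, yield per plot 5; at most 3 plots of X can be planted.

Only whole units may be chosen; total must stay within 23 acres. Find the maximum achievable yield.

39

L has the best ratio (11/4); taking only L gives at most 2×11 = 22 (stopped by the supply cap of 2).
Mixing does better — 1×F, 2×L, and 3×X: area 22 ≤ 23, yield 1·2 + 2·11 + 3·5 = 39.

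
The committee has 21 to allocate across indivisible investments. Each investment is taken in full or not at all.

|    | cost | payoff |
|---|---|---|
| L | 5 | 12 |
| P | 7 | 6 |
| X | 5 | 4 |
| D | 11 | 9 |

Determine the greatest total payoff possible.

25

This is an integer program with binary decision variables.
Take L, X, and D: cost 5 + 5 + 11 = 21 ≤ 21, payoff 12 + 4 + 9 = 25.
No other feasible combination does better.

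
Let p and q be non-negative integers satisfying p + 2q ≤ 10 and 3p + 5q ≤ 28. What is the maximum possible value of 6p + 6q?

Relaxing integrality, the LP optimum is 56.00 at (p,q) = (9.33, 0), which is not an integer point.
(p,q)=(9,0): 1·9+2·0=9≤10, 3·9+5·0=27≤28, objective 54.
(p,q)=(8,0): 1·8+2·0=8≤10, 3·8+5·0=24≤28, objective 48.
Maximum is 54 at (p,q)=(9,0).

54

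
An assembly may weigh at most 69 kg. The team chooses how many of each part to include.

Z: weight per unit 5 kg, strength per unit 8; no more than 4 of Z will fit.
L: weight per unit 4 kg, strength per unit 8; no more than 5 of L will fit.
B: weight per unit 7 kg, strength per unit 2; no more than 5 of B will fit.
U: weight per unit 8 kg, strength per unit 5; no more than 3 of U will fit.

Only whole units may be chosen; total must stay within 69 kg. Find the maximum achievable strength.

Take 4×Z, 5×L, and 3×U: weight 64 ≤ 69, strength 4·8 + 5·8 + 3·5 = 87.
L has the best ratio (8/4) and is taken to its limit of 5; remaining capacity is filled optimally with the others.

87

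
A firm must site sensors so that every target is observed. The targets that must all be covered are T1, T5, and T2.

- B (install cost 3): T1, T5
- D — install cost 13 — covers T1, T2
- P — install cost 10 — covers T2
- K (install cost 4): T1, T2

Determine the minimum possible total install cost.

7

Choose B and K: together they cover T1, T5, T2 — every target.
Total install cost: 3 + 4 = 7.
No cover costs less than 7.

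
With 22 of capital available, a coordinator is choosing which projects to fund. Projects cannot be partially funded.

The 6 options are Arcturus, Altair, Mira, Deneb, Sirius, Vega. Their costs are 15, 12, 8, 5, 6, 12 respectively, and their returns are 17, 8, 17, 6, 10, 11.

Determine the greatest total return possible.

33

This is a 0-1 knapsack instance.
Allowing fractional choices, the relaxed optimum would be about 36.4, but projects are indivisible.
Mira + Sirius: cost 8 + 6 = 14 ≤ 22, return 17 + 10 = 27.
Mira + Deneb + Sirius: cost 8 + 5 + 6 = 19 ≤ 22, return 17 + 6 + 10 = 33.
Mira + Vega: cost 8 + 12 = 20 ≤ 22, return 17 + 11 = 28.
Best is Mira, Deneb, and Sirius with total return 33.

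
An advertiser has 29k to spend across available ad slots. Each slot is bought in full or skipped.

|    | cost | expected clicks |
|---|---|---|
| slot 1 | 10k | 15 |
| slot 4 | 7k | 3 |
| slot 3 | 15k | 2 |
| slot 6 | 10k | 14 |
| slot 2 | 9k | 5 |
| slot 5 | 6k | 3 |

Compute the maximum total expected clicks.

34

Take slot 1, slot 6, and slot 2: cost 10 + 10 + 9 = 29 ≤ 29, expected clicks 15 + 14 + 5 = 34.
No other feasible combination does better.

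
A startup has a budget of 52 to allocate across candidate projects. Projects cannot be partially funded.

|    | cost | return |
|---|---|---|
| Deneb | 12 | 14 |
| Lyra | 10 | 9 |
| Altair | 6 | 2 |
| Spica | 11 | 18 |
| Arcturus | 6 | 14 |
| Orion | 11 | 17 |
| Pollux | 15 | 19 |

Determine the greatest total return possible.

Allowing fractional choices, the relaxed optimum would be about 78.5, but projects are indivisible.
Deneb + Lyra + Spica + Arcturus + Orion: cost 12 + 10 + 11 + 6 + 11 = 50 ≤ 52, return 14 + 9 + 18 + 14 + 17 = 72.
Spica + Arcturus + Orion + Pollux: cost 11 + 6 + 11 + 15 = 43 ≤ 52, return 18 + 14 + 17 + 19 = 68.
Altair + Spica + Arcturus + Orion + Pollux: cost 6 + 11 + 6 + 11 + 15 = 49 ≤ 52, return 2 + 18 + 14 + 17 + 19 = 70.
Best is Deneb, Lyra, Spica, Arcturus, and Orion with total return 72.

72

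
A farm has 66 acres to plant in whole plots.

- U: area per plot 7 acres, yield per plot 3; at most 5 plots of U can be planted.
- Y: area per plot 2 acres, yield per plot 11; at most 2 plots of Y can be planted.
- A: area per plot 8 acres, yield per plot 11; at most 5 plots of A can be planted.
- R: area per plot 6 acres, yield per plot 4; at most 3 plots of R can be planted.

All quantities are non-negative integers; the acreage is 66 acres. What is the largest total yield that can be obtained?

89

This is a bounded integer knapsack.
2×Y, 5×A, and 3×R: area 62 ≤ 66, yield 2·11 + 5·11 + 3·4 = 89.
1×U, 2×Y, 5×A, and 2×R: area 63 ≤ 66, yield 1·3 + 2·11 + 5·11 + 2·4 = 88.
Best is 89.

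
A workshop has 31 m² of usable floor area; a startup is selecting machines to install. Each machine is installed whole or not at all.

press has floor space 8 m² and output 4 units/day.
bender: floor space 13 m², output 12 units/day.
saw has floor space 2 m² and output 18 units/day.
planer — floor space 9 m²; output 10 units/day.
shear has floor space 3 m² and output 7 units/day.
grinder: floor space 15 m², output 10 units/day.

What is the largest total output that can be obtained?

Allowing fractional choices, the relaxed optimum would be about 49.7, but machines are indivisible.
press + bender + saw + shear: floor space 8 + 13 + 2 + 3 = 26 ≤ 31, output 4 + 12 + 18 + 7 = 41.
saw + planer + shear + grinder: floor space 2 + 9 + 3 + 15 = 29 ≤ 31, output 18 + 10 + 7 + 10 = 45.
bender + saw + planer + shear: floor space 13 + 2 + 9 + 3 = 27 ≤ 31, output 12 + 18 + 10 + 7 = 47.
Best is bender, saw, planer, and shear with total output 47.

47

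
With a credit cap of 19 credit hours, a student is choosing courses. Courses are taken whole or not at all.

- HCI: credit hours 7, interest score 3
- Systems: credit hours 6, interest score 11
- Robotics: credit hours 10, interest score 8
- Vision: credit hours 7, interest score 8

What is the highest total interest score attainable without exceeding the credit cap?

Allowing fractional choices, the relaxed optimum would be about 23.8, but courses are indivisible.
Systems + Vision: credit hours 6 + 7 = 13 ≤ 19, interest score 11 + 8 = 19.
Systems + Robotics: credit hours 6 + 10 = 16 ≤ 19, interest score 11 + 8 = 19.
The maximum interest score is 19; one optimal choice is Systems and Vision.

19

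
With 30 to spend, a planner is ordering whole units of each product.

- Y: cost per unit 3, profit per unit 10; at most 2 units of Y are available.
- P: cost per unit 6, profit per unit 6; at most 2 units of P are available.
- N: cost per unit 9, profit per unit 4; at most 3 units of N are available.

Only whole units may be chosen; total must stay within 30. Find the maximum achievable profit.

36

Y has the best ratio (10/3); taking only Y gives at most 2×10 = 20 (stopped by the supply cap of 2).
Mixing does better — 2×Y, 2×P, and 1×N: cost 27 ≤ 30, profit 2·10 + 2·6 + 1·4 = 36.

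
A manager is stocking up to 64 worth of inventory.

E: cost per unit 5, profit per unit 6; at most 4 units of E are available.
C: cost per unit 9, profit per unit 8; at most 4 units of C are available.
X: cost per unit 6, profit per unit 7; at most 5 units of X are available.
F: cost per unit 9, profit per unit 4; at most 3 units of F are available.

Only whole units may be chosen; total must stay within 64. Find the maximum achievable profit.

E has the best ratio (6/5); taking only E gives at most 4×6 = 24 (stopped by the supply cap of 4).
Mixing does better — 3×E, 2×C, and 5×X: cost 63 ≤ 64, profit 3·6 + 2·8 + 5·7 = 69.

69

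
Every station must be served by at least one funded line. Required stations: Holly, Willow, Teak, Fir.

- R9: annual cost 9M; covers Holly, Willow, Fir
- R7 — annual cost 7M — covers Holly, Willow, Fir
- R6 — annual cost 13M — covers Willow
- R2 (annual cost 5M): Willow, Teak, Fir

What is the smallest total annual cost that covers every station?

This is a weighted set-cover instance.
Choose R7 and R2: together they cover Holly, Willow, Teak, Fir — every station.
Total annual cost: 7 + 5 = 12.
No cover costs less than 12.

12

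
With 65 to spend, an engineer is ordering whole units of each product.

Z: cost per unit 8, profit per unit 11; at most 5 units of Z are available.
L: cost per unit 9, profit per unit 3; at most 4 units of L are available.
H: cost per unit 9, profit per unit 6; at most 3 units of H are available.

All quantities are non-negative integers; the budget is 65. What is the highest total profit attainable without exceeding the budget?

Z has the best ratio (11/8); taking only Z gives at most 5×11 = 55 (stopped by the supply cap of 5).
Mixing does better — 5×Z and 2×H: cost 58 ≤ 65, profit 5·11 + 2·6 = 67.

67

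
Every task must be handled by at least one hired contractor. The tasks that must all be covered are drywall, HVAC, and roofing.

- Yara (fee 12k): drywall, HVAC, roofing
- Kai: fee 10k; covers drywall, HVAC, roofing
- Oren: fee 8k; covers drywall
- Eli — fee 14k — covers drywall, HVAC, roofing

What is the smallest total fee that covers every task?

This is an integer covering problem.
Kai alone covers drywall, HVAC, roofing — every task.
Total fee: 10.

10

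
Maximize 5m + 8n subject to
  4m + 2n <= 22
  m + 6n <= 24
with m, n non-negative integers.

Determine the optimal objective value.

44

(m,n)=(4,3): 4·4+2·3=22≤22, 1·4+6·3=22≤24, objective 44.
(m,n)=(3,3): 4·3+2·3=18≤22, 1·3+6·3=21≤24, objective 39.
(m,n)=(4,2): 4·4+2·2=20≤22, 1·4+6·2=16≤24, objective 36.
No feasible integer point exceeds 44.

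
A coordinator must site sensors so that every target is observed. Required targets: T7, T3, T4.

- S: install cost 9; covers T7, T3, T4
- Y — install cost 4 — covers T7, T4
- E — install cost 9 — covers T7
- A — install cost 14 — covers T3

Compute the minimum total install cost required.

9

S alone covers T7, T3, T4 — every target.
Total install cost: 9.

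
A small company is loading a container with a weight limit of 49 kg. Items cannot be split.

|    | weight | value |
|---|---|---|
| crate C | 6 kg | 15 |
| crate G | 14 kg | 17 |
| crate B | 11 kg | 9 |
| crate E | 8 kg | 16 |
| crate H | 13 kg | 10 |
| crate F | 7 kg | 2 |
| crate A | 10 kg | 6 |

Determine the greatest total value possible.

Allowing fractional choices, the relaxed optimum would be about 64.7, but items are indivisible.
crate C + crate G + crate E + crate H + crate F: weight 6 + 14 + 8 + 13 + 7 = 48 ≤ 49, value 15 + 17 + 16 + 10 + 2 = 60.
crate C + crate G + crate B + crate E + crate A: weight 6 + 14 + 11 + 8 + 10 = 49 ≤ 49, value 15 + 17 + 9 + 16 + 6 = 63.
Best is crate C, crate G, crate B, crate E, and crate A with total value 63.

63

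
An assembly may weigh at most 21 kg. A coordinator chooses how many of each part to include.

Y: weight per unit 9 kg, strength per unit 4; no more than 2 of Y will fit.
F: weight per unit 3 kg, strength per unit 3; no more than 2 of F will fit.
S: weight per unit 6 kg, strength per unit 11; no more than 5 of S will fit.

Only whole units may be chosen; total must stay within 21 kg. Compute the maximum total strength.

This is a bounded integer knapsack.
S has the best ratio (11/6); taking only S gives at most 3×11 = 33 (stopped by the weight limit).
Mixing does better — 1×F and 3×S: weight 21 ≤ 21, strength 1·3 + 3·11 = 36.

36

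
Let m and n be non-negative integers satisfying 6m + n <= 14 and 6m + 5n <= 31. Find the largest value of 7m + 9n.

(m,n)=(0,6) is feasible, giving 54.
(m,n)=(1,5) is feasible, giving 52.
Maximum is 54 at (m,n)=(0,6).

54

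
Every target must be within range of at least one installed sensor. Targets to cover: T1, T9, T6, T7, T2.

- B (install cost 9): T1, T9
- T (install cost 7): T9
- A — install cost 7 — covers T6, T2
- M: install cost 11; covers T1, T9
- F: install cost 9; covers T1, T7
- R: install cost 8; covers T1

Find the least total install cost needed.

The greedy cost-per-new-target heuristic would pick A, B, and F for 25, but a cheaper cover exists.
Choose T, A, and F: together they cover T1, T9, T6, T7, T2 — every target.
Total install cost: 7 + 7 + 9 = 23.
No cover costs less than 23.

23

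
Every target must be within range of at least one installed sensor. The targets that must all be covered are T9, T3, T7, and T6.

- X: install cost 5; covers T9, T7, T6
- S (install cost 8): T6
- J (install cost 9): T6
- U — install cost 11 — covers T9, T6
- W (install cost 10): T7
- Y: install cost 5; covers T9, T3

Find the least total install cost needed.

10

Choose X and Y: together they cover T9, T3, T7, T6 — every target.
Total install cost: 5 + 5 = 10.
No cover costs less than 10.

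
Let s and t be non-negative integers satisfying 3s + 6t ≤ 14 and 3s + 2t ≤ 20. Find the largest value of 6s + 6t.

(s,t)=(4,0): 3·4+6·0=12≤14, 3·4+2·0=12≤20, objective 24.
(s,t)=(3,0): 3·3+6·0=9≤14, 3·3+2·0=9≤20, objective 18.
No feasible integer point exceeds 24.

24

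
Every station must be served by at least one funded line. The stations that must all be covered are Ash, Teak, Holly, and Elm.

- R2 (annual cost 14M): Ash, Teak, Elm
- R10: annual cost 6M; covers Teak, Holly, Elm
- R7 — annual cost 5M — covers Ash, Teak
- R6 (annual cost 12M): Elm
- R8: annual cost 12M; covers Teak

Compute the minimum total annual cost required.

Choose R10 and R7: together they cover Ash, Teak, Holly, Elm — every station.
Total annual cost: 6 + 5 = 11.

11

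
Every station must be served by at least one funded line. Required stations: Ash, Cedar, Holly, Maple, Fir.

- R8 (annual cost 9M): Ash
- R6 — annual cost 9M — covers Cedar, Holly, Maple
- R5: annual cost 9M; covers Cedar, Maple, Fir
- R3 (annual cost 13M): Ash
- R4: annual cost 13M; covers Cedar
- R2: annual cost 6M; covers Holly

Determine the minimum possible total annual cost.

Choose R8, R5, and R2: together they cover Ash, Cedar, Holly, Maple, Fir — every station.
Total annual cost: 9 + 9 + 6 = 24.

24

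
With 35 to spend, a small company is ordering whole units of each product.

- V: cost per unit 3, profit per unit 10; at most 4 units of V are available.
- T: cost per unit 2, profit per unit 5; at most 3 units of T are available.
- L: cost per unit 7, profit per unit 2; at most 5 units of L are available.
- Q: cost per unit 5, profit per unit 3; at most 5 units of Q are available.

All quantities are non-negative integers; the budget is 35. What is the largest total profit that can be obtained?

64

Take 4×V, 3×T, and 3×Q: cost 33 ≤ 35, profit 4·10 + 3·5 + 3·3 = 64.
V has the best ratio (10/3) and is taken to its limit of 4; remaining capacity is filled optimally with the others.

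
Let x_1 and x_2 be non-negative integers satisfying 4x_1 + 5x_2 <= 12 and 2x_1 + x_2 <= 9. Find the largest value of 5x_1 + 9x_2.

18

(x_1,x_2)=(0,2) is feasible, giving 18.
(x_1,x_2)=(1,1) is feasible, giving 14.
(x_1,x_2)=(0,1) is feasible, giving 9.
Maximum is 18 at (x_1,x_2)=(0,2).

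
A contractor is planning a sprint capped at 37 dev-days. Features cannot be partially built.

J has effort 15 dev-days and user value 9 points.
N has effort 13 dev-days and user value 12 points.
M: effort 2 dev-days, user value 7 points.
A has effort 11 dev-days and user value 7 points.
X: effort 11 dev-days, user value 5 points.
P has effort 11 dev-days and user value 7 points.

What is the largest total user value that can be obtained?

33

N + M + A + X: effort 13 + 2 + 11 + 11 = 37 ≤ 37, user value 12 + 7 + 7 + 5 = 31.
N + M + A + P: effort 13 + 2 + 11 + 11 = 37 ≤ 37, user value 12 + 7 + 7 + 7 = 33.
Best is N, M, A, and P with total user value 33.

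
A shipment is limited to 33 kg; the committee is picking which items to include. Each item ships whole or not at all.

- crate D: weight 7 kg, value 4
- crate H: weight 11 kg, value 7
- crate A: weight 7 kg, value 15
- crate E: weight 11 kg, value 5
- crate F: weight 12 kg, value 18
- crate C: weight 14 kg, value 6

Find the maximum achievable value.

Allowing fractional choices, the relaxed optimum would be about 41.7, but items are indivisible.
crate A + crate E + crate F: weight 7 + 11 + 12 = 30 ≤ 33, value 15 + 5 + 18 = 38.
crate H + crate A + crate F: weight 11 + 7 + 12 = 30 ≤ 33, value 7 + 15 + 18 = 40.
crate A + crate F + crate C: weight 7 + 12 + 14 = 33 ≤ 33, value 15 + 18 + 6 = 39.
Best is crate H, crate A, and crate F with total value 40.

40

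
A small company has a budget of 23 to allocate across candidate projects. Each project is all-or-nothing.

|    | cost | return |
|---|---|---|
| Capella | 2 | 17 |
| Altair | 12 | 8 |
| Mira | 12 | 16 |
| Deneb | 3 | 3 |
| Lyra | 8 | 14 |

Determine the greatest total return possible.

This is a 0-1 knapsack instance.
Capella + Altair + Lyra: cost 2 + 12 + 8 = 22 ≤ 23, return 17 + 8 + 14 = 39.
Capella + Mira + Lyra: cost 2 + 12 + 8 = 22 ≤ 23, return 17 + 16 + 14 = 47.
Capella + Mira + Deneb: cost 2 + 12 + 3 = 17 ≤ 23, return 17 + 16 + 3 = 36.
Best is Capella, Mira, and Lyra with total return 47.

47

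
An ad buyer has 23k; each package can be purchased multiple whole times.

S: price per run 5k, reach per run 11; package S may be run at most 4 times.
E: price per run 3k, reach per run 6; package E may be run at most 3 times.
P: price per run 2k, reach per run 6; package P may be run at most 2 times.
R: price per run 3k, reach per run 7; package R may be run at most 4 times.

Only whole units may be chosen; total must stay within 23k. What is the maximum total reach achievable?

This is a bounded integer knapsack.
P has the best ratio (6/2); taking only P gives at most 2×6 = 12 (stopped by the supply cap of 2).
Mixing does better — 2×S, 2×P, and 3×R: price 23 ≤ 23, reach 2·11 + 2·6 + 3·7 = 55.

55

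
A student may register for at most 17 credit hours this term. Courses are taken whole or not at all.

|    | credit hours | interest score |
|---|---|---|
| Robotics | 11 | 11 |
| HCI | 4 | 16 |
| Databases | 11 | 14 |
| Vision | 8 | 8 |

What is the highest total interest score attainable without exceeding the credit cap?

30

Take HCI and Databases: credit hours 4 + 11 = 15 ≤ 17, interest score 16 + 14 = 30.
No other feasible combination does better.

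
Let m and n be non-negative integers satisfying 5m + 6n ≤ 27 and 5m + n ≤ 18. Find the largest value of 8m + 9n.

(m,n)=(3,2): 5·3+6·2=27≤27, 5·3+1·2=17≤18, objective 42.
(m,n)=(2,2): 5·2+6·2=22≤27, 5·2+1·2=12≤18, objective 34.
(m,n)=(3,1): 5·3+6·1=21≤27, 5·3+1·1=16≤18, objective 33.
No feasible integer point exceeds 42.

42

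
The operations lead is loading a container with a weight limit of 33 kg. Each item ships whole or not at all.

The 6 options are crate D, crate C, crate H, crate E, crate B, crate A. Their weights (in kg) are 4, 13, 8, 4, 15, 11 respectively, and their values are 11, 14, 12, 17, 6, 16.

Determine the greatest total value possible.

Treat it as a binary knapsack problem.
Take crate D, crate C, crate E, and crate A: weight 4 + 13 + 4 + 11 = 32 ≤ 33, value 11 + 14 + 17 + 16 = 58.
No other feasible combination does better.

58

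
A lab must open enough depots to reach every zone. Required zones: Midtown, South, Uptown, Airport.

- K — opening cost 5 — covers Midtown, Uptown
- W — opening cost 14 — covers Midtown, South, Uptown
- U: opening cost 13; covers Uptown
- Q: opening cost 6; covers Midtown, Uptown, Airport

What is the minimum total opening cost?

20

This is a weighted set-cover instance.
Choose W and Q: together they cover Midtown, South, Uptown, Airport — every zone.
Total opening cost: 14 + 6 = 20.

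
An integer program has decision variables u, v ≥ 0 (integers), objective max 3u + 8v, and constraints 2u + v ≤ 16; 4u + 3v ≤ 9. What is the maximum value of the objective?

(u,v)=(0,3): 2·0+1·3=3≤16, 4·0+3·3=9≤9, objective 24.
(u,v)=(0,2): 2·0+1·2=2≤16, 4·0+3·2=6≤9, objective 16.
The best lattice point is (0,3), giving 24.

24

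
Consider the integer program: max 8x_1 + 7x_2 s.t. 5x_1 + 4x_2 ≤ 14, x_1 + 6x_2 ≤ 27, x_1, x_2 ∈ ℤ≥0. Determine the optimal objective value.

(x_1,x_2)=(2,1): 5·2+4·1=14≤14, 1·2+6·1=8≤27, objective 23.
(x_1,x_2)=(1,2): 5·1+4·2=13≤14, 1·1+6·2=13≤27, objective 22.
(x_1,x_2)=(0,3): 5·0+4·3=12≤14, 1·0+6·3=18≤27, objective 21.
(x_1,x_2)=(2,0): 5·2+4·0=10≤14, 1·2+6·0=2≤27, objective 16.
No feasible integer point exceeds 23.

23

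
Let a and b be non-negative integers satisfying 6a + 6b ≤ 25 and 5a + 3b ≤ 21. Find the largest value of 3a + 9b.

(a,b)=(0,4) is feasible, giving 36.
(a,b)=(1,3) is feasible, giving 30.
(a,b)=(0,3) is feasible, giving 27.
The best lattice point is (0,4), giving 36.

36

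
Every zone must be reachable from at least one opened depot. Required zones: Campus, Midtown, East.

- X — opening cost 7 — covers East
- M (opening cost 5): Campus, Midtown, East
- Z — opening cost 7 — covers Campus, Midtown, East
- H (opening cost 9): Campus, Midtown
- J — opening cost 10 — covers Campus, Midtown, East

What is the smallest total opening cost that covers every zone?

M alone covers Campus, Midtown, East — every zone.
Total opening cost: 5.
No cover costs less than 5.

5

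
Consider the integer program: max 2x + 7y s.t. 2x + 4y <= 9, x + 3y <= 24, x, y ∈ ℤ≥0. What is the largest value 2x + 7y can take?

14

Relaxing integrality, the LP optimum is 15.75 at (x,y) = (0, 2.25), which is not an integer point.
(x,y)=(0,2): 2·0+4·2=8≤9, 1·0+3·2=6≤24, objective 14.
(x,y)=(1,1): 2·1+4·1=6≤9, 1·1+3·1=4≤24, objective 9.
(x,y)=(0,1): 2·0+4·1=4≤9, 1·0+3·1=3≤24, objective 7.
No feasible integer point exceeds 14.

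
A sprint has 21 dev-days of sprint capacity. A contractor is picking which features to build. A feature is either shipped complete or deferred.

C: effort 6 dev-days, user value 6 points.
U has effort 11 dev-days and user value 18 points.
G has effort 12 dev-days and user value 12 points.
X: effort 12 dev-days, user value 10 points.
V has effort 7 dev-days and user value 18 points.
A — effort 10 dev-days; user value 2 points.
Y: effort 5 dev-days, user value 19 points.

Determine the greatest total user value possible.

This is an integer program with binary decision variables.
Allowing fractional choices, the relaxed optimum would be about 51.7, but features are indivisible.
C + V + Y: effort 6 + 7 + 5 = 18 ≤ 21, user value 6 + 18 + 19 = 43.
U + Y: effort 11 + 5 = 16 ≤ 21, user value 18 + 19 = 37.
V + Y: effort 7 + 5 = 12 ≤ 21, user value 18 + 19 = 37.
Best is C, V, and Y with total user value 43.

43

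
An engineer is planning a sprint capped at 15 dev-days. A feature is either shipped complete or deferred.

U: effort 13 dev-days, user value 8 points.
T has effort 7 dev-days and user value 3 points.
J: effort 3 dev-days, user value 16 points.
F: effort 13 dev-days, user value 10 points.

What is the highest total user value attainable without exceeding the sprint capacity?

19

Allowing fractional choices, the relaxed optimum would be about 25.2, but features are indivisible.
T + J: effort 7 + 3 = 10 ≤ 15, user value 3 + 16 = 19.
J: effort 3 ≤ 15, user value 16.
F: effort 13 ≤ 15, user value 10.
Best is T and J with total user value 19.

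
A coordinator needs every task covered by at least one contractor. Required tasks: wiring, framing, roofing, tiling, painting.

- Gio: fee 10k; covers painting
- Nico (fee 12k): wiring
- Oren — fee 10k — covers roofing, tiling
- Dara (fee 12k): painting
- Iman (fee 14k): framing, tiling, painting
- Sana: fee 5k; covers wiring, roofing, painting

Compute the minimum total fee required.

19

Choose Iman and Sana: together they cover wiring, framing, roofing, tiling, painting — every task.
Total fee: 14 + 5 = 19.
No cover costs less than 19.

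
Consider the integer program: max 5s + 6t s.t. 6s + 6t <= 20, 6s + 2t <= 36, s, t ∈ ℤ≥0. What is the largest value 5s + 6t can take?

18

Relaxing integrality, the LP optimum is 20.00 at (s,t) = (0, 3.33), which is not an integer point.
(s,t)=(0,3): 6·0+6·3=18≤20, 6·0+2·3=6≤36, objective 18.
(s,t)=(1,2): 6·1+6·2=18≤20, 6·1+2·2=10≤36, objective 17.
The best lattice point is (0,3), giving 18.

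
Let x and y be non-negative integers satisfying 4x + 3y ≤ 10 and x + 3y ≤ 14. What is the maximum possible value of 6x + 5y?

16

(x,y)=(1,2): 4·1+3·2=10≤10, 1·1+3·2=7≤14, objective 16.
(x,y)=(0,3): 4·0+3·3=9≤10, 1·0+3·3=9≤14, objective 15.
(x,y)=(1,1): 4·1+3·1=7≤10, 1·1+3·1=4≤14, objective 11.
No feasible integer point exceeds 16.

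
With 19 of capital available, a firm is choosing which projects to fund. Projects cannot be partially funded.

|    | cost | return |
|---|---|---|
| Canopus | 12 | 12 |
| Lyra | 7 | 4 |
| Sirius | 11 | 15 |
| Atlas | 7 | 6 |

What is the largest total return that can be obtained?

21

Treat it as a binary knapsack problem.
Lyra + Sirius: cost 7 + 11 = 18 ≤ 19, return 4 + 15 = 19.
Sirius + Atlas: cost 11 + 7 = 18 ≤ 19, return 15 + 6 = 21.
Best is Sirius and Atlas with total return 21.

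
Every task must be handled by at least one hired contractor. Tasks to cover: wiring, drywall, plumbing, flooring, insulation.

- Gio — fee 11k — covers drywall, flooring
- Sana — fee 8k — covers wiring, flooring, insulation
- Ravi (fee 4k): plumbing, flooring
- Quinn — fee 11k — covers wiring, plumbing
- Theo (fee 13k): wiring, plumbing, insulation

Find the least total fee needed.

Choose Gio, Sana, and Ravi: together they cover wiring, drywall, plumbing, flooring, insulation — every task.
Total fee: 11 + 8 + 4 = 23.
No cover costs less than 23.

23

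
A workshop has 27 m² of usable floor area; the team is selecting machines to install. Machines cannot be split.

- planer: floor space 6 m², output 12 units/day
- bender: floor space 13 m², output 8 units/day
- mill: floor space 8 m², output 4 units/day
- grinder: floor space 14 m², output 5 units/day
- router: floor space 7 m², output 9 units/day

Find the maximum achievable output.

29

This is an integer program with binary decision variables.
Take planer, bender, and router: floor space 6 + 13 + 7 = 26 ≤ 27, output 12 + 8 + 9 = 29.
No other feasible combination does better.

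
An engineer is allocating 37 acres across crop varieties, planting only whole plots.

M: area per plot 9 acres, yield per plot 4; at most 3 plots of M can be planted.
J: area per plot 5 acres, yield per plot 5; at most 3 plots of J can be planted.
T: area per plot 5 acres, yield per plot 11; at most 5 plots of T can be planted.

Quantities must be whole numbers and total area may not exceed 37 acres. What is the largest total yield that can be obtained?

Take 2×J and 5×T: area 35 ≤ 37, yield 2·5 + 5·11 = 65.
T has the best ratio (11/5) and is taken to its limit of 5; remaining capacity is filled optimally with the others.

65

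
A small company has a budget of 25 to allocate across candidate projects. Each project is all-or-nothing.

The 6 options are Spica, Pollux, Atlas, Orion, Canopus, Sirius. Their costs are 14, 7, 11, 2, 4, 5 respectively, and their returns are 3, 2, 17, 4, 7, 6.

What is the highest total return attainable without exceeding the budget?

Take Atlas, Orion, Canopus, and Sirius: cost 11 + 2 + 4 + 5 = 22 ≤ 25, return 17 + 4 + 7 + 6 = 34.
No other feasible combination does better.

34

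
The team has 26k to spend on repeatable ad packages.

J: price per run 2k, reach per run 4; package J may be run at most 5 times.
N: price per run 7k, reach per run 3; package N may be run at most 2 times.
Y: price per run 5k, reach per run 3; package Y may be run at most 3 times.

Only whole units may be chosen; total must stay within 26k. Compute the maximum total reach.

J has the best ratio (4/2); taking only J gives at most 5×4 = 20 (stopped by the supply cap of 5).
Mixing does better — 5×J and 3×Y: price 25 ≤ 26, reach 5·4 + 3·3 = 29.

29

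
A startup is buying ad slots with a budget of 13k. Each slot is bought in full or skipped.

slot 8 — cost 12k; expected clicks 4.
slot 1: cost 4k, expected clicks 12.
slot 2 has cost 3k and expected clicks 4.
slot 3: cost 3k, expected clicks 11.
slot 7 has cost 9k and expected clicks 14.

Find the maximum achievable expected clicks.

27

Treat it as a binary knapsack problem.
Allowing fractional choices, the relaxed optimum would be about 32.3, but ad slots are indivisible.
slot 1 + slot 2 + slot 3: cost 4 + 3 + 3 = 10 ≤ 13, expected clicks 12 + 4 + 11 = 27.
slot 1 + slot 7: cost 4 + 9 = 13 ≤ 13, expected clicks 12 + 14 = 26.
Best is slot 1, slot 2, and slot 3 with total expected clicks 27.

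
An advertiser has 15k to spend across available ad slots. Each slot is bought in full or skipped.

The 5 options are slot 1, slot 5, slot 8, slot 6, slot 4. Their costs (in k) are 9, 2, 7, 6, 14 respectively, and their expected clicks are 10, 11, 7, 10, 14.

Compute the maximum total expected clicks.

28

This is an integer program with binary decision variables.
slot 5 + slot 6: cost 2 + 6 = 8 ≤ 15, expected clicks 11 + 10 = 21.
slot 5 + slot 8 + slot 6: cost 2 + 7 + 6 = 15 ≤ 15, expected clicks 11 + 7 + 10 = 28.
Best is slot 5, slot 8, and slot 6 with total expected clicks 28.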